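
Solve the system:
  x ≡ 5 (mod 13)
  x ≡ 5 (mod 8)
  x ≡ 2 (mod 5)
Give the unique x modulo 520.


Moduli 13, 8, 5 are pairwise coprime; by CRT there is a unique solution modulo M = 13 · 8 · 5 = 520.
Solve pairwise, accumulating the modulus:
  Start with x ≡ 5 (mod 13).
  Combine with x ≡ 5 (mod 8): since gcd(13, 8) = 1, we get a unique residue mod 104.
    Write x = 5 + 13·t and substitute into x ≡ 5 (mod 8): 13·t ≡ 5 − 5 = 0 (mod 8).
    Reduce coefficients mod 8: 5·t ≡ 0 (mod 8).
    The inverse of 5 mod 8 is 5 (since 5·5 = 25 = 3·8 + 1), so t ≡ 5·0 = 0 ≡ 0 (mod 8).
    Then x = 5 + 13·0 = 5, valid modulo lcm(13, 8) = 104: x ≡ 5 (mod 104).
  Combine with x ≡ 2 (mod 5): since gcd(104, 5) = 1, we get a unique residue mod 520.
    Write x = 5 + 104·t and substitute into x ≡ 2 (mod 5): 104·t ≡ 2 − 5 = -3 (mod 5).
    Reduce coefficients mod 5: 4·t ≡ 2 (mod 5).
    The inverse of 4 mod 5 is 4 (since 4·4 = 16 = 3·5 + 1), so t ≡ 4·2 = 8 ≡ 3 (mod 5).
    Then x = 5 + 104·3 = 317, valid modulo lcm(104, 5) = 520: x ≡ 317 (mod 520).
Verify: 317 mod 13 = 5 ✓, 317 mod 8 = 5 ✓, 317 mod 5 = 2 ✓.

x ≡ 317 (mod 520).


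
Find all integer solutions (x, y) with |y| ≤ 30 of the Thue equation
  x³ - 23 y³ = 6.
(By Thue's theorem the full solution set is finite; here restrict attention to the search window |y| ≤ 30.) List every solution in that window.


The equation is x³ - 23y³ = 6. For fixed y, x³ = 23·y³ + 6, so a solution requires the RHS to be a perfect cube.
Strategy: iterate y from -30 to 30, compute RHS = 23·y³ + 6, and check whether it is a (positive or negative) perfect cube.
Check small values of y:
  y = 0: RHS = 6 is not a perfect cube.
  y = 1: RHS = 29 is not a perfect cube.
  y = -1: RHS = -17 is not a perfect cube.
  y = 2: RHS = 190 is not a perfect cube.
  y = -2: RHS = -178 is not a perfect cube.
  y = 3: RHS = 627 is not a perfect cube.
  y = -3: RHS = -615 is not a perfect cube.
Continuing the search up to |y| = 30 finds no solutions either.
No (x, y) in the scanned range satisfies the equation.

No integer solutions with |y| ≤ 30.


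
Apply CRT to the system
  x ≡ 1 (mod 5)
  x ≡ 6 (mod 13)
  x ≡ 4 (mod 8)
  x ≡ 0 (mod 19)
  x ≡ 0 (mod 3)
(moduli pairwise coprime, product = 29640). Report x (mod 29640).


Product of moduli M = 5 · 13 · 8 · 19 · 3 = 29640.
Merge one congruence at a time:
  Start: x ≡ 1 (mod 5).
  Combine with x ≡ 6 (mod 13); new modulus lcm = 65.
    Write x = 1 + 5·t and substitute into x ≡ 6 (mod 13): 5·t ≡ 6 − 1 = 5 (mod 13).
    The inverse of 5 mod 13 is 8 (since 5·8 = 40 = 3·13 + 1), so t ≡ 8·5 = 40 ≡ 1 (mod 13).
    Then x = 1 + 5·1 = 6, valid modulo lcm(5, 13) = 65: x ≡ 6 (mod 65).
  Combine with x ≡ 4 (mod 8); new modulus lcm = 520.
    Write x = 6 + 65·t and substitute into x ≡ 4 (mod 8): 65·t ≡ 4 − 6 = -2 (mod 8).
    Reduce coefficients mod 8: 1·t ≡ 6 (mod 8).
    So t ≡ 6 (mod 8).
    Then x = 6 + 65·6 = 396, valid modulo lcm(65, 8) = 520: x ≡ 396 (mod 520).
  Combine with x ≡ 0 (mod 19); new modulus lcm = 9880.
    Write x = 396 + 520·t and substitute into x ≡ 0 (mod 19): 520·t ≡ 0 − 396 = -396 (mod 19).
    Reduce coefficients mod 19: 7·t ≡ 3 (mod 19).
    The inverse of 7 mod 19 is 11 (since 7·11 = 77 = 4·19 + 1), so t ≡ 11·3 = 33 ≡ 14 (mod 19).
    Then x = 396 + 520·14 = 7676, valid modulo lcm(520, 19) = 9880: x ≡ 7676 (mod 9880).
  Combine with x ≡ 0 (mod 3); new modulus lcm = 29640.
    Write x = 7676 + 9880·t and substitute into x ≡ 0 (mod 3): 9880·t ≡ 0 − 7676 = -7676 (mod 3).
    Reduce coefficients mod 3: 1·t ≡ 1 (mod 3).
    So t ≡ 1 (mod 3).
    Then x = 7676 + 9880·1 = 17556, valid modulo lcm(9880, 3) = 29640: x ≡ 17556 (mod 29640).
Verify against each original: 17556 mod 5 = 1, 17556 mod 13 = 6, 17556 mod 8 = 4, 17556 mod 19 = 0, 17556 mod 3 = 0.

x ≡ 17556 (mod 29640).


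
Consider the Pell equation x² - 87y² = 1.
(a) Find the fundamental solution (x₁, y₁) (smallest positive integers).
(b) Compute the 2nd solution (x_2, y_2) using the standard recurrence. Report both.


Step 1: Find the fundamental solution (x₁, y₁) of x² - 87y² = 1.
  Expand √87 as a continued fraction. a₀ = ⌊√87⌋ = 9; iterate m_{k+1} = d_k·a_k − m_k, d_{k+1} = (87 − m_{k+1}²)/d_k, a_{k+1} = ⌊(a₀ + m_{k+1})/d_{k+1}⌋ (starting m₀ = 0, d₀ = 1), with convergents p_k = a_k·p_{k-1} + p_{k-2}, q_k = a_k·q_{k-1} + q_{k-2} (p₋₁ = 1, q₋₁ = 0):
  k = 0: a₀ = 9; p₀/q₀ = 9/1; p₀² − 87·q₀² = 81 − 87 = -6.
  k = 1: m = 9, d = 6, a = ⌊(9 + 9)/6⌋ = 3; p/q = (3·9 + 1)/(3·1 + 0) = 28/3; p² − 87·q² = 784 − 783 = 1.
  The first convergent with p² − 87·q² = 1 gives the fundamental solution (x₁, y₁) = (28, 3).
Step 2: Apply the recurrence (x_{n+1}, y_{n+1}) = (x₁x_n + 87y₁y_n, x₁y_n + y₁x_n) repeatedly.
  From (x_1, y_1) = (28, 3): x_2 = 28·28 + 87·3·3 = 1567; y_2 = 28·3 + 3·28 = 168.
Step 3: Verify x_2² - 87·y_2² = 2455489 - 2455488 = 1 (should be 1). ✓

(x_1, y_1) = (28, 3); (x_2, y_2) = (1567, 168).


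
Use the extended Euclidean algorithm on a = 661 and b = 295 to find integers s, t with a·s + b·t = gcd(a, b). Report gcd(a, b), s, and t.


Euclidean algorithm on (661, 295) — divide until remainder is 0:
  661 = 2 · 295 + 71
  295 = 4 · 71 + 11
  71 = 6 · 11 + 5
  11 = 2 · 5 + 1
  5 = 5 · 1 + 0
gcd(661, 295) = 1.
Track Bezout coefficients alongside the remainders: start with r₀ = 661 = a·1 + b·0 (s = 1, t = 0) and r₁ = 295 = a·0 + b·1 (s = 0, t = 1); each new remainder r_{k+1} = r_{k-1} − q_k·r_k inherits s_{k+1} = s_{k-1} − q_k·s_k, t_{k+1} = t_{k-1} − q_k·t_k, so r_k = a·s_k + b·t_k at every step:
  q = 2: r = 71, s = 1 − 2·0 = 1, t = 0 − 2·1 = -2  (check: 661·1 + 295·(-2) = 71)
  q = 4: r = 11, s = 0 − 4·1 = -4, t = 1 − 4·(-2) = 9  (check: 661·(-4) + 295·9 = 11)
  q = 6: r = 5, s = 1 − 6·(-4) = 25, t = -2 − 6·9 = -56  (check: 661·25 + 295·(-56) = 5)
  q = 2: r = 1, s = -4 − 2·25 = -54, t = 9 − 2·(-56) = 121  (check: 661·(-54) + 295·121 = 1)
The row with r = 1 (the gcd) gives the Bezout coefficients s = -54, t = 121.
Result: 661 · (-54) + 295 · (121) = 1.

gcd(661, 295) = 1; s = -54, t = 121 (check: 661·(-54) + 295·121 = 1).


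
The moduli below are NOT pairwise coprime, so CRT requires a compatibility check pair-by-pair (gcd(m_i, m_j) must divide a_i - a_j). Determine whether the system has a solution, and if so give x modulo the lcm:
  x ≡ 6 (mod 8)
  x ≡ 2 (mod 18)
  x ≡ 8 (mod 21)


Moduli 8, 18, 21 are not pairwise coprime, so CRT works modulo lcm(m_i) when all pairwise compatibility conditions hold.
Pairwise compatibility: gcd(m_i, m_j) must divide a_i - a_j for every pair.
Merge one congruence at a time:
  Start: x ≡ 6 (mod 8).
  Combine with x ≡ 2 (mod 18): gcd(8, 18) = 2; 2 - 6 = -4, which IS divisible by 2, so compatible.
    Write x = 6 + 8·t and substitute into x ≡ 2 (mod 18): 8·t ≡ 2 − 6 = -4 (mod 18).
    Divide the congruence (and modulus) by g = 2: 4·t ≡ -2 (mod 9).
    Reduce coefficients mod 9: 4·t ≡ 7 (mod 9).
    The inverse of 4 mod 9 is 7 (since 4·7 = 28 = 3·9 + 1), so t ≡ 7·7 = 49 ≡ 4 (mod 9).
    Then x = 6 + 8·4 = 38, valid modulo lcm(8, 18) = 72: x ≡ 38 (mod 72).
  Combine with x ≡ 8 (mod 21): gcd(72, 21) = 3; 8 - 38 = -30, which IS divisible by 3, so compatible.
    Write x = 38 + 72·t and substitute into x ≡ 8 (mod 21): 72·t ≡ 8 − 38 = -30 (mod 21).
    Divide the congruence (and modulus) by g = 3: 24·t ≡ -10 (mod 7).
    Reduce coefficients mod 7: 3·t ≡ 4 (mod 7).
    The inverse of 3 mod 7 is 5 (since 3·5 = 15 = 2·7 + 1), so t ≡ 5·4 = 20 ≡ 6 (mod 7).
    Then x = 38 + 72·6 = 470, valid modulo lcm(72, 21) = 504: x ≡ 470 (mod 504).
Verify: 470 mod 8 = 6, 470 mod 18 = 2, 470 mod 21 = 8.

x ≡ 470 (mod 504).


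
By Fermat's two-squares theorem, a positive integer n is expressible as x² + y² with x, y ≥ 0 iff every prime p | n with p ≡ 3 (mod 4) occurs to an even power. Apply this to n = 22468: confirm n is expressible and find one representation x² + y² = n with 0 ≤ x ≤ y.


Step 1: Factor n = 22468 = 2^2 · 41 · 137.
Step 2: Check the mod-4 condition on each prime factor: 2 = 2 (special); 41 ≡ 1 (mod 4), exponent 1; 137 ≡ 1 (mod 4), exponent 1.
All primes ≡ 3 (mod 4) appear to even exponent (or don't appear), so by the two-squares theorem n IS expressible as a sum of two squares.
Step 3: Build a representation. Group n = k² · m with k = 2 and m = 41 · 137 = 5617 (a product of primes ≡ 1 (mod 4)); a representation of m scales to one of n via (k·x)² + (k·y)² = k²(x² + y²). Each prime p ≡ 1 (mod 4) is itself a sum of two squares; find a² by testing p − a² for a perfect square:
  41: 41 − 1² = 40, 41 − 2² = 37, 41 − 3² = 32, 41 − 4² = 25 = 5² ⇒ 41 = 4² + 5².
  137: 137 − 1² = 136, 137 − 2² = 133, 137 − 3² = 128, 137 − 4² = 121 = 11² ⇒ 137 = 4² + 11².
  Combine using the Brahmagupta–Fibonacci identity (a² + b²)(c² + d²) = (ac − bd)² + (ad + bc)² = (ac + bd)² + (ad − bc)²:
  41 · 137 = 5617: from (4² + 5²)(4² + 11²), take (4·4 − 5·11, 4·11 + 5·4) = (16 − 55, 44 + 20) = (-39, 64); dropping signs (only squares matter) gives (39, 64); check 39² + 64² = 1521 + 4096 = 5617 ✓.
  Scale by k = 2: (2·39, 2·64) = (78, 128).
Step 4: Order so x ≤ y and verify: 78² + 128² = 6084 + 16384 = 22468 = n. ✓

n = 22468 = 78² + 128² (one valid representation with x ≤ y).


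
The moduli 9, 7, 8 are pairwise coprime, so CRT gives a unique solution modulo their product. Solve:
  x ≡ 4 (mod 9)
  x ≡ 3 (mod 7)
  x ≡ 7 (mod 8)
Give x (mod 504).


Moduli 9, 7, 8 are pairwise coprime; by CRT there is a unique solution modulo M = 9 · 7 · 8 = 504.
Solve pairwise, accumulating the modulus:
  Start with x ≡ 4 (mod 9).
  Combine with x ≡ 3 (mod 7): since gcd(9, 7) = 1, we get a unique residue mod 63.
    Write x = 4 + 9·t and substitute into x ≡ 3 (mod 7): 9·t ≡ 3 − 4 = -1 (mod 7).
    Reduce coefficients mod 7: 2·t ≡ 6 (mod 7).
    The inverse of 2 mod 7 is 4 (since 2·4 = 8 = 1·7 + 1), so t ≡ 4·6 = 24 ≡ 3 (mod 7).
    Then x = 4 + 9·3 = 31, valid modulo lcm(9, 7) = 63: x ≡ 31 (mod 63).
  Combine with x ≡ 7 (mod 8): since gcd(63, 8) = 1, we get a unique residue mod 504.
    Write x = 31 + 63·t and substitute into x ≡ 7 (mod 8): 63·t ≡ 7 − 31 = -24 (mod 8).
    Reduce coefficients mod 8: 7·t ≡ 0 (mod 8).
    The inverse of 7 mod 8 is 7 (since 7·7 = 49 = 6·8 + 1), so t ≡ 7·0 = 0 ≡ 0 (mod 8).
    Then x = 31 + 63·0 = 31, valid modulo lcm(63, 8) = 504: x ≡ 31 (mod 504).
Verify: 31 mod 9 = 4 ✓, 31 mod 7 = 3 ✓, 31 mod 8 = 7 ✓.

x ≡ 31 (mod 504).


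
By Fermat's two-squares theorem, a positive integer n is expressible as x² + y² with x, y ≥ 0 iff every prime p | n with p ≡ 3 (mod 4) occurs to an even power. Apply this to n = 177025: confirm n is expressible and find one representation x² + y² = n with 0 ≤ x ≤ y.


Step 1: Factor n = 177025 = 5^2 · 73 · 97.
Step 2: Check the mod-4 condition on each prime factor: 5 ≡ 1 (mod 4), exponent 2; 73 ≡ 1 (mod 4), exponent 1; 97 ≡ 1 (mod 4), exponent 1.
All primes ≡ 3 (mod 4) appear to even exponent (or don't appear), so by the two-squares theorem n IS expressible as a sum of two squares.
Step 3: Build a representation. Group n = k² · m with k = 5 and m = 73 · 97 = 7081 (a product of primes ≡ 1 (mod 4)); a representation of m scales to one of n via (k·x)² + (k·y)² = k²(x² + y²). Each prime p ≡ 1 (mod 4) is itself a sum of two squares; find a² by testing p − a² for a perfect square:
  73: 73 − 1² = 72, 73 − 2² = 69, 73 − 3² = 64 = 8² ⇒ 73 = 3² + 8².
  97: 97 − 1² = 96, 97 − 2² = 93, 97 − 3² = 88, 97 − 4² = 81 = 9² ⇒ 97 = 4² + 9².
  Combine using the Brahmagupta–Fibonacci identity (a² + b²)(c² + d²) = (ac − bd)² + (ad + bc)² = (ac + bd)² + (ad − bc)²:
  73 · 97 = 7081: from (3² + 8²)(4² + 9²), take (3·4 − 8·9, 3·9 + 8·4) = (12 − 72, 27 + 32) = (-60, 59); dropping signs (only squares matter) gives (60, 59); check 60² + 59² = 3600 + 3481 = 7081 ✓.
  Scale by k = 5: (5·60, 5·59) = (300, 295).
Step 4: Order so x ≤ y and verify: 295² + 300² = 87025 + 90000 = 177025 = n. ✓

n = 177025 = 295² + 300² (one valid representation with x ≤ y).


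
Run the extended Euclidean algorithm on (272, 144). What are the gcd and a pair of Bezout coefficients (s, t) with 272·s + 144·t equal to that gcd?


Euclidean algorithm on (272, 144) — divide until remainder is 0:
  272 = 1 · 144 + 128
  144 = 1 · 128 + 16
  128 = 8 · 16 + 0
gcd(272, 144) = 16.
Track Bezout coefficients alongside the remainders: start with r₀ = 272 = a·1 + b·0 (s = 1, t = 0) and r₁ = 144 = a·0 + b·1 (s = 0, t = 1); each new remainder r_{k+1} = r_{k-1} − q_k·r_k inherits s_{k+1} = s_{k-1} − q_k·s_k, t_{k+1} = t_{k-1} − q_k·t_k, so r_k = a·s_k + b·t_k at every step:
  q = 1: r = 128, s = 1 − 1·0 = 1, t = 0 − 1·1 = -1  (check: 272·1 + 144·(-1) = 128)
  q = 1: r = 16, s = 0 − 1·1 = -1, t = 1 − 1·(-1) = 2  (check: 272·(-1) + 144·2 = 16)
The row with r = 16 (the gcd) gives the Bezout coefficients s = -1, t = 2.
Result: 272 · (-1) + 144 · (2) = 16.

gcd(272, 144) = 16; s = -1, t = 2 (check: 272·(-1) + 144·2 = 16).


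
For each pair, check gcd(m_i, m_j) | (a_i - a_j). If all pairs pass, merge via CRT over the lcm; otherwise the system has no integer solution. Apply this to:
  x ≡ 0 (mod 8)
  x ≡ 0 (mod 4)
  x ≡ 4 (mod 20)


Moduli 8, 4, 20 are not pairwise coprime, so CRT works modulo lcm(m_i) when all pairwise compatibility conditions hold.
Pairwise compatibility: gcd(m_i, m_j) must divide a_i - a_j for every pair.
Merge one congruence at a time:
  Start: x ≡ 0 (mod 8).
  Combine with x ≡ 0 (mod 4): gcd(8, 4) = 4; 0 - 0 = 0, which IS divisible by 4, so compatible.
    Write x = 0 + 8·t and substitute into x ≡ 0 (mod 4): 8·t ≡ 0 − 0 = 0 (mod 4).
    Divide the congruence (and modulus) by g = 4: 2·t ≡ 0 (mod 1).
    Modulo 1 every t works; take t = 0.
    Then x = 0 + 8·0 = 0, valid modulo lcm(8, 4) = 8: x ≡ 0 (mod 8).
  Combine with x ≡ 4 (mod 20): gcd(8, 20) = 4; 4 - 0 = 4, which IS divisible by 4, so compatible.
    Write x = 0 + 8·t and substitute into x ≡ 4 (mod 20): 8·t ≡ 4 − 0 = 4 (mod 20).
    Divide the congruence (and modulus) by g = 4: 2·t ≡ 1 (mod 5).
    The inverse of 2 mod 5 is 3 (since 2·3 = 6 = 1·5 + 1), so t ≡ 3·1 = 3 ≡ 3 (mod 5).
    Then x = 0 + 8·3 = 24, valid modulo lcm(8, 20) = 40: x ≡ 24 (mod 40).
Verify: 24 mod 8 = 0, 24 mod 4 = 0, 24 mod 20 = 4.

x ≡ 24 (mod 40).


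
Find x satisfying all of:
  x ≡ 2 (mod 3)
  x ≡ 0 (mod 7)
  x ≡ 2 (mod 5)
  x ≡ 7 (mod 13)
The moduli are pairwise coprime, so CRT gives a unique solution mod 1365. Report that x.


Product of moduli M = 3 · 7 · 5 · 13 = 1365.
Merge one congruence at a time:
  Start: x ≡ 2 (mod 3).
  Combine with x ≡ 0 (mod 7); new modulus lcm = 21.
    Write x = 2 + 3·t and substitute into x ≡ 0 (mod 7): 3·t ≡ 0 − 2 = -2 (mod 7).
    Reduce coefficients mod 7: 3·t ≡ 5 (mod 7).
    The inverse of 3 mod 7 is 5 (since 3·5 = 15 = 2·7 + 1), so t ≡ 5·5 = 25 ≡ 4 (mod 7).
    Then x = 2 + 3·4 = 14, valid modulo lcm(3, 7) = 21: x ≡ 14 (mod 21).
  Combine with x ≡ 2 (mod 5); new modulus lcm = 105.
    Write x = 14 + 21·t and substitute into x ≡ 2 (mod 5): 21·t ≡ 2 − 14 = -12 (mod 5).
    Reduce coefficients mod 5: 1·t ≡ 3 (mod 5).
    So t ≡ 3 (mod 5).
    Then x = 14 + 21·3 = 77, valid modulo lcm(21, 5) = 105: x ≡ 77 (mod 105).
  Combine with x ≡ 7 (mod 13); new modulus lcm = 1365.
    Write x = 77 + 105·t and substitute into x ≡ 7 (mod 13): 105·t ≡ 7 − 77 = -70 (mod 13).
    Reduce coefficients mod 13: 1·t ≡ 8 (mod 13).
    So t ≡ 8 (mod 13).
    Then x = 77 + 105·8 = 917, valid modulo lcm(105, 13) = 1365: x ≡ 917 (mod 1365).
Verify against each original: 917 mod 3 = 2, 917 mod 7 = 0, 917 mod 5 = 2, 917 mod 13 = 7.

x ≡ 917 (mod 1365).


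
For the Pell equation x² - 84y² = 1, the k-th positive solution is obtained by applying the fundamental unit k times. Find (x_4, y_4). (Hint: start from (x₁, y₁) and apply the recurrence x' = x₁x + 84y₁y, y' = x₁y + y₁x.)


Step 1: Find the fundamental solution (x₁, y₁) of x² - 84y² = 1.
  Expand √84 as a continued fraction. a₀ = ⌊√84⌋ = 9; iterate m_{k+1} = d_k·a_k − m_k, d_{k+1} = (84 − m_{k+1}²)/d_k, a_{k+1} = ⌊(a₀ + m_{k+1})/d_{k+1}⌋ (starting m₀ = 0, d₀ = 1), with convergents p_k = a_k·p_{k-1} + p_{k-2}, q_k = a_k·q_{k-1} + q_{k-2} (p₋₁ = 1, q₋₁ = 0):
  k = 0: a₀ = 9; p₀/q₀ = 9/1; p₀² − 84·q₀² = 81 − 84 = -3.
  k = 1: m = 9, d = 3, a = ⌊(9 + 9)/3⌋ = 6; p/q = (6·9 + 1)/(6·1 + 0) = 55/6; p² − 84·q² = 3025 − 3024 = 1.
  The first convergent with p² − 84·q² = 1 gives the fundamental solution (x₁, y₁) = (55, 6).
Step 2: Apply the recurrence (x_{n+1}, y_{n+1}) = (x₁x_n + 84y₁y_n, x₁y_n + y₁x_n) repeatedly.
  From (x_1, y_1) = (55, 6): x_2 = 55·55 + 84·6·6 = 6049; y_2 = 55·6 + 6·55 = 660.
  From (x_2, y_2) = (6049, 660): x_3 = 55·6049 + 84·6·660 = 665335; y_3 = 55·660 + 6·6049 = 72594.
  From (x_3, y_3) = (665335, 72594): x_4 = 55·665335 + 84·6·72594 = 73180801; y_4 = 55·72594 + 6·665335 = 7984680.
Step 3: Verify x_4² - 84·y_4² = 5355429635001601 - 5355429635001600 = 1 (should be 1). ✓

(x_1, y_1) = (55, 6); (x_4, y_4) = (73180801, 7984680).


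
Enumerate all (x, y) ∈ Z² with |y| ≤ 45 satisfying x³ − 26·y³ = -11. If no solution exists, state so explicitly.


The equation is x³ - 26y³ = -11. For fixed y, x³ = 26·y³ − 11, so a solution requires the RHS to be a perfect cube.
Strategy: iterate y from -45 to 45, compute RHS = 26·y³ − 11, and check whether it is a (positive or negative) perfect cube.
Check small values of y:
  y = 0: RHS = -11 is not a perfect cube.
  y = 1: RHS = 15 is not a perfect cube.
  y = -1: RHS = -37 is not a perfect cube.
  y = 2: RHS = 197 is not a perfect cube.
  y = -2: RHS = -219 is not a perfect cube.
  y = 3: RHS = 691 is not a perfect cube.
  y = -3: RHS = -713 is not a perfect cube.
Continuing the search up to |y| = 45 finds no solutions either.
No (x, y) in the scanned range satisfies the equation.

No integer solutions with |y| ≤ 45.


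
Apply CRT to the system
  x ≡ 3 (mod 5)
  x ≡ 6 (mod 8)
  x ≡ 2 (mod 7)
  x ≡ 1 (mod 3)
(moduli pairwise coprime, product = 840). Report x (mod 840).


Product of moduli M = 5 · 8 · 7 · 3 = 840.
Merge one congruence at a time:
  Start: x ≡ 3 (mod 5).
  Combine with x ≡ 6 (mod 8); new modulus lcm = 40.
    Write x = 3 + 5·t and substitute into x ≡ 6 (mod 8): 5·t ≡ 6 − 3 = 3 (mod 8).
    The inverse of 5 mod 8 is 5 (since 5·5 = 25 = 3·8 + 1), so t ≡ 5·3 = 15 ≡ 7 (mod 8).
    Then x = 3 + 5·7 = 38, valid modulo lcm(5, 8) = 40: x ≡ 38 (mod 40).
  Combine with x ≡ 2 (mod 7); new modulus lcm = 280.
    Write x = 38 + 40·t and substitute into x ≡ 2 (mod 7): 40·t ≡ 2 − 38 = -36 (mod 7).
    Reduce coefficients mod 7: 5·t ≡ 6 (mod 7).
    The inverse of 5 mod 7 is 3 (since 5·3 = 15 = 2·7 + 1), so t ≡ 3·6 = 18 ≡ 4 (mod 7).
    Then x = 38 + 40·4 = 198, valid modulo lcm(40, 7) = 280: x ≡ 198 (mod 280).
  Combine with x ≡ 1 (mod 3); new modulus lcm = 840.
    Write x = 198 + 280·t and substitute into x ≡ 1 (mod 3): 280·t ≡ 1 − 198 = -197 (mod 3).
    Reduce coefficients mod 3: 1·t ≡ 1 (mod 3).
    So t ≡ 1 (mod 3).
    Then x = 198 + 280·1 = 478, valid modulo lcm(280, 3) = 840: x ≡ 478 (mod 840).
Verify against each original: 478 mod 5 = 3, 478 mod 8 = 6, 478 mod 7 = 2, 478 mod 3 = 1.

x ≡ 478 (mod 840).


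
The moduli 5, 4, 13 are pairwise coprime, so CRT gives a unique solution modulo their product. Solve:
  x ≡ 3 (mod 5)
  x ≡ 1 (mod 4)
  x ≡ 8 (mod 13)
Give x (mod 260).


Moduli 5, 4, 13 are pairwise coprime; by CRT there is a unique solution modulo M = 5 · 4 · 13 = 260.
Solve pairwise, accumulating the modulus:
  Start with x ≡ 3 (mod 5).
  Combine with x ≡ 1 (mod 4): since gcd(5, 4) = 1, we get a unique residue mod 20.
    Write x = 3 + 5·t and substitute into x ≡ 1 (mod 4): 5·t ≡ 1 − 3 = -2 (mod 4).
    Reduce coefficients mod 4: 1·t ≡ 2 (mod 4).
    So t ≡ 2 (mod 4).
    Then x = 3 + 5·2 = 13, valid modulo lcm(5, 4) = 20: x ≡ 13 (mod 20).
  Combine with x ≡ 8 (mod 13): since gcd(20, 13) = 1, we get a unique residue mod 260.
    Write x = 13 + 20·t and substitute into x ≡ 8 (mod 13): 20·t ≡ 8 − 13 = -5 (mod 13).
    Reduce coefficients mod 13: 7·t ≡ 8 (mod 13).
    The inverse of 7 mod 13 is 2 (since 7·2 = 14 = 1·13 + 1), so t ≡ 2·8 = 16 ≡ 3 (mod 13).
    Then x = 13 + 20·3 = 73, valid modulo lcm(20, 13) = 260: x ≡ 73 (mod 260).
Verify: 73 mod 5 = 3 ✓, 73 mod 4 = 1 ✓, 73 mod 13 = 8 ✓.

x ≡ 73 (mod 260).


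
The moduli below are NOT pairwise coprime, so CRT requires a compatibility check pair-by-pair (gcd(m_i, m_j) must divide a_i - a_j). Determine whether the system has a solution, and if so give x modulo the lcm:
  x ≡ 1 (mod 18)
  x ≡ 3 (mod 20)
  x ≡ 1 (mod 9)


Moduli 18, 20, 9 are not pairwise coprime, so CRT works modulo lcm(m_i) when all pairwise compatibility conditions hold.
Pairwise compatibility: gcd(m_i, m_j) must divide a_i - a_j for every pair.
Merge one congruence at a time:
  Start: x ≡ 1 (mod 18).
  Combine with x ≡ 3 (mod 20): gcd(18, 20) = 2; 3 - 1 = 2, which IS divisible by 2, so compatible.
    Write x = 1 + 18·t and substitute into x ≡ 3 (mod 20): 18·t ≡ 3 − 1 = 2 (mod 20).
    Divide the congruence (and modulus) by g = 2: 9·t ≡ 1 (mod 10).
    The inverse of 9 mod 10 is 9 (since 9·9 = 81 = 8·10 + 1), so t ≡ 9·1 = 9 ≡ 9 (mod 10).
    Then x = 1 + 18·9 = 163, valid modulo lcm(18, 20) = 180: x ≡ 163 (mod 180).
  Combine with x ≡ 1 (mod 9): gcd(180, 9) = 9; 1 - 163 = -162, which IS divisible by 9, so compatible.
    Write x = 163 + 180·t and substitute into x ≡ 1 (mod 9): 180·t ≡ 1 − 163 = -162 (mod 9).
    Divide the congruence (and modulus) by g = 9: 20·t ≡ -18 (mod 1).
    Modulo 1 every t works; take t = 0.
    Then x = 163 + 180·0 = 163, valid modulo lcm(180, 9) = 180: x ≡ 163 (mod 180).
Verify: 163 mod 18 = 1, 163 mod 20 = 3, 163 mod 9 = 1.

x ≡ 163 (mod 180).


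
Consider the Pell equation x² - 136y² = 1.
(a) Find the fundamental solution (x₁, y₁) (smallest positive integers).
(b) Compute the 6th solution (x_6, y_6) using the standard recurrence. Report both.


Step 1: Find the fundamental solution (x₁, y₁) of x² - 136y² = 1.
  Expand √136 as a continued fraction. a₀ = ⌊√136⌋ = 11; iterate m_{k+1} = d_k·a_k − m_k, d_{k+1} = (136 − m_{k+1}²)/d_k, a_{k+1} = ⌊(a₀ + m_{k+1})/d_{k+1}⌋ (starting m₀ = 0, d₀ = 1), with convergents p_k = a_k·p_{k-1} + p_{k-2}, q_k = a_k·q_{k-1} + q_{k-2} (p₋₁ = 1, q₋₁ = 0):
  k = 0: a₀ = 11; p₀/q₀ = 11/1; p₀² − 136·q₀² = 121 − 136 = -15.
  k = 1: m = 11, d = 15, a = ⌊(11 + 11)/15⌋ = 1; p/q = (1·11 + 1)/(1·1 + 0) = 12/1; p² − 136·q² = 144 − 136 = 8.
  k = 2: m = 4, d = 8, a = ⌊(11 + 4)/8⌋ = 1; p/q = (1·12 + 11)/(1·1 + 1) = 23/2; p² − 136·q² = 529 − 544 = -15.
  k = 3: m = 4, d = 15, a = ⌊(11 + 4)/15⌋ = 1; p/q = (1·23 + 12)/(1·2 + 1) = 35/3; p² − 136·q² = 1225 − 1224 = 1.
  The first convergent with p² − 136·q² = 1 gives the fundamental solution (x₁, y₁) = (35, 3).
Step 2: Apply the recurrence (x_{n+1}, y_{n+1}) = (x₁x_n + 136y₁y_n, x₁y_n + y₁x_n) repeatedly.
  From (x_1, y_1) = (35, 3): x_2 = 35·35 + 136·3·3 = 2449; y_2 = 35·3 + 3·35 = 210.
  From (x_2, y_2) = (2449, 210): x_3 = 35·2449 + 136·3·210 = 171395; y_3 = 35·210 + 3·2449 = 14697.
  From (x_3, y_3) = (171395, 14697): x_4 = 35·171395 + 136·3·14697 = 11995201; y_4 = 35·14697 + 3·171395 = 1028580.
  From (x_4, y_4) = (11995201, 1028580): x_5 = 35·11995201 + 136·3·1028580 = 839492675; y_5 = 35·1028580 + 3·11995201 = 71985903.
  From (x_5, y_5) = (839492675, 71985903): x_6 = 35·839492675 + 136·3·71985903 = 58752492049; y_6 = 35·71985903 + 3·839492675 = 5037984630.
Step 3: Verify x_6² - 136·y_6² = 3451855321967808218401 - 3451855321967808218400 = 1 (should be 1). ✓

(x_1, y_1) = (35, 3); (x_6, y_6) = (58752492049, 5037984630).


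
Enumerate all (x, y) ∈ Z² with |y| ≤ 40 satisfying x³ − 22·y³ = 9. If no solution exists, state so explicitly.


The equation is x³ - 22y³ = 9. For fixed y, x³ = 22·y³ + 9, so a solution requires the RHS to be a perfect cube.
Strategy: iterate y from -40 to 40, compute RHS = 22·y³ + 9, and check whether it is a (positive or negative) perfect cube.
Check small values of y:
  y = 0: RHS = 9 is not a perfect cube.
  y = 1: RHS = 31 is not a perfect cube.
  y = -1: RHS = -13 is not a perfect cube.
  y = 2: RHS = 185 is not a perfect cube.
  y = -2: RHS = -167 is not a perfect cube.
  y = 3: RHS = 603 is not a perfect cube.
  y = -3: RHS = -585 is not a perfect cube.
Continuing the search up to |y| = 40 finds no solutions either.
No (x, y) in the scanned range satisfies the equation.

No integer solutions with |y| ≤ 40.


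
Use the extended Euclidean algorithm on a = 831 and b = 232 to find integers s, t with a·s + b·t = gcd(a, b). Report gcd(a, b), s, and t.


Euclidean algorithm on (831, 232) — divide until remainder is 0:
  831 = 3 · 232 + 135
  232 = 1 · 135 + 97
  135 = 1 · 97 + 38
  97 = 2 · 38 + 21
  38 = 1 · 21 + 17
  21 = 1 · 17 + 4
  17 = 4 · 4 + 1
  4 = 4 · 1 + 0
gcd(831, 232) = 1.
Track Bezout coefficients alongside the remainders: start with r₀ = 831 = a·1 + b·0 (s = 1, t = 0) and r₁ = 232 = a·0 + b·1 (s = 0, t = 1); each new remainder r_{k+1} = r_{k-1} − q_k·r_k inherits s_{k+1} = s_{k-1} − q_k·s_k, t_{k+1} = t_{k-1} − q_k·t_k, so r_k = a·s_k + b·t_k at every step:
  q = 3: r = 135, s = 1 − 3·0 = 1, t = 0 − 3·1 = -3  (check: 831·1 + 232·(-3) = 135)
  q = 1: r = 97, s = 0 − 1·1 = -1, t = 1 − 1·(-3) = 4  (check: 831·(-1) + 232·4 = 97)
  q = 1: r = 38, s = 1 − 1·(-1) = 2, t = -3 − 1·4 = -7  (check: 831·2 + 232·(-7) = 38)
  q = 2: r = 21, s = -1 − 2·2 = -5, t = 4 − 2·(-7) = 18  (check: 831·(-5) + 232·18 = 21)
  q = 1: r = 17, s = 2 − 1·(-5) = 7, t = -7 − 1·18 = -25  (check: 831·7 + 232·(-25) = 17)
  q = 1: r = 4, s = -5 − 1·7 = -12, t = 18 − 1·(-25) = 43  (check: 831·(-12) + 232·43 = 4)
  q = 4: r = 1, s = 7 − 4·(-12) = 55, t = -25 − 4·43 = -197  (check: 831·55 + 232·(-197) = 1)
The row with r = 1 (the gcd) gives the Bezout coefficients s = 55, t = -197.
Result: 831 · (55) + 232 · (-197) = 1.

gcd(831, 232) = 1; s = 55, t = -197 (check: 831·55 + 232·(-197) = 1).


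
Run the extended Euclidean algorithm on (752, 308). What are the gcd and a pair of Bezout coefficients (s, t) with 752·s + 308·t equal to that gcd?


Euclidean algorithm on (752, 308) — divide until remainder is 0:
  752 = 2 · 308 + 136
  308 = 2 · 136 + 36
  136 = 3 · 36 + 28
  36 = 1 · 28 + 8
  28 = 3 · 8 + 4
  8 = 2 · 4 + 0
gcd(752, 308) = 4.
Track Bezout coefficients alongside the remainders: start with r₀ = 752 = a·1 + b·0 (s = 1, t = 0) and r₁ = 308 = a·0 + b·1 (s = 0, t = 1); each new remainder r_{k+1} = r_{k-1} − q_k·r_k inherits s_{k+1} = s_{k-1} − q_k·s_k, t_{k+1} = t_{k-1} − q_k·t_k, so r_k = a·s_k + b·t_k at every step:
  q = 2: r = 136, s = 1 − 2·0 = 1, t = 0 − 2·1 = -2  (check: 752·1 + 308·(-2) = 136)
  q = 2: r = 36, s = 0 − 2·1 = -2, t = 1 − 2·(-2) = 5  (check: 752·(-2) + 308·5 = 36)
  q = 3: r = 28, s = 1 − 3·(-2) = 7, t = -2 − 3·5 = -17  (check: 752·7 + 308·(-17) = 28)
  q = 1: r = 8, s = -2 − 1·7 = -9, t = 5 − 1·(-17) = 22  (check: 752·(-9) + 308·22 = 8)
  q = 3: r = 4, s = 7 − 3·(-9) = 34, t = -17 − 3·22 = -83  (check: 752·34 + 308·(-83) = 4)
The row with r = 4 (the gcd) gives the Bezout coefficients s = 34, t = -83.
Result: 752 · (34) + 308 · (-83) = 4.

gcd(752, 308) = 4; s = 34, t = -83 (check: 752·34 + 308·(-83) = 4).


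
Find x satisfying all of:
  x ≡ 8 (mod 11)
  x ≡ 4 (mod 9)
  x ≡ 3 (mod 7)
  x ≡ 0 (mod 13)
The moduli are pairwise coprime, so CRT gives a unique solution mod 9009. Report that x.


Product of moduli M = 11 · 9 · 7 · 13 = 9009.
Merge one congruence at a time:
  Start: x ≡ 8 (mod 11).
  Combine with x ≡ 4 (mod 9); new modulus lcm = 99.
    Write x = 8 + 11·t and substitute into x ≡ 4 (mod 9): 11·t ≡ 4 − 8 = -4 (mod 9).
    Reduce coefficients mod 9: 2·t ≡ 5 (mod 9).
    The inverse of 2 mod 9 is 5 (since 2·5 = 10 = 1·9 + 1), so t ≡ 5·5 = 25 ≡ 7 (mod 9).
    Then x = 8 + 11·7 = 85, valid modulo lcm(11, 9) = 99: x ≡ 85 (mod 99).
  Combine with x ≡ 3 (mod 7); new modulus lcm = 693.
    Write x = 85 + 99·t and substitute into x ≡ 3 (mod 7): 99·t ≡ 3 − 85 = -82 (mod 7).
    Reduce coefficients mod 7: 1·t ≡ 2 (mod 7).
    So t ≡ 2 (mod 7).
    Then x = 85 + 99·2 = 283, valid modulo lcm(99, 7) = 693: x ≡ 283 (mod 693).
  Combine with x ≡ 0 (mod 13); new modulus lcm = 9009.
    Write x = 283 + 693·t and substitute into x ≡ 0 (mod 13): 693·t ≡ 0 − 283 = -283 (mod 13).
    Reduce coefficients mod 13: 4·t ≡ 3 (mod 13).
    The inverse of 4 mod 13 is 10 (since 4·10 = 40 = 3·13 + 1), so t ≡ 10·3 = 30 ≡ 4 (mod 13).
    Then x = 283 + 693·4 = 3055, valid modulo lcm(693, 13) = 9009: x ≡ 3055 (mod 9009).
Verify against each original: 3055 mod 11 = 8, 3055 mod 9 = 4, 3055 mod 7 = 3, 3055 mod 13 = 0.

x ≡ 3055 (mod 9009).


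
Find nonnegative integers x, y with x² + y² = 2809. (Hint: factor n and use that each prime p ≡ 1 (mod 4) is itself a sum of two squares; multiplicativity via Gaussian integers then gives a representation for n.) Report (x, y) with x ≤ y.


Step 1: Factor n = 2809 = 53^2.
Step 2: Check the mod-4 condition on each prime factor: 53 ≡ 1 (mod 4), exponent 2.
All primes ≡ 3 (mod 4) appear to even exponent (or don't appear), so by the two-squares theorem n IS expressible as a sum of two squares.
Step 3: Build a representation. Here n = 53 · 53 is a product of primes ≡ 1 (mod 4). Each prime p ≡ 1 (mod 4) is itself a sum of two squares; find a² by testing p − a² for a perfect square:
  53: 53 − 1² = 52, 53 − 2² = 49 = 7² ⇒ 53 = 2² + 7².
  Combine using the Brahmagupta–Fibonacci identity (a² + b²)(c² + d²) = (ac − bd)² + (ad + bc)² = (ac + bd)² + (ad − bc)²:
  53 · 53 = 2809: from (2² + 7²)(2² + 7²), take (2·2 − 7·7, 2·7 + 7·2) = (4 − 49, 14 + 14) = (-45, 28); dropping signs (only squares matter) gives (45, 28); check 45² + 28² = 2025 + 784 = 2809 ✓.
Step 4: Order so x ≤ y and verify: 28² + 45² = 784 + 2025 = 2809 = n. ✓

n = 2809 = 28² + 45² (one valid representation with x ≤ y).


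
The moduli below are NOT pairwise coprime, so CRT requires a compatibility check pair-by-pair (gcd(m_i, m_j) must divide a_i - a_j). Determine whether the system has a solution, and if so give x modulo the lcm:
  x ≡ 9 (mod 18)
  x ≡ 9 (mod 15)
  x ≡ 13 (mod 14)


Moduli 18, 15, 14 are not pairwise coprime, so CRT works modulo lcm(m_i) when all pairwise compatibility conditions hold.
Pairwise compatibility: gcd(m_i, m_j) must divide a_i - a_j for every pair.
Merge one congruence at a time:
  Start: x ≡ 9 (mod 18).
  Combine with x ≡ 9 (mod 15): gcd(18, 15) = 3; 9 - 9 = 0, which IS divisible by 3, so compatible.
    Write x = 9 + 18·t and substitute into x ≡ 9 (mod 15): 18·t ≡ 9 − 9 = 0 (mod 15).
    Divide the congruence (and modulus) by g = 3: 6·t ≡ 0 (mod 5).
    Reduce coefficients mod 5: 1·t ≡ 0 (mod 5).
    So t ≡ 0 (mod 5).
    Then x = 9 + 18·0 = 9, valid modulo lcm(18, 15) = 90: x ≡ 9 (mod 90).
  Combine with x ≡ 13 (mod 14): gcd(90, 14) = 2; 13 - 9 = 4, which IS divisible by 2, so compatible.
    Write x = 9 + 90·t and substitute into x ≡ 13 (mod 14): 90·t ≡ 13 − 9 = 4 (mod 14).
    Divide the congruence (and modulus) by g = 2: 45·t ≡ 2 (mod 7).
    Reduce coefficients mod 7: 3·t ≡ 2 (mod 7).
    The inverse of 3 mod 7 is 5 (since 3·5 = 15 = 2·7 + 1), so t ≡ 5·2 = 10 ≡ 3 (mod 7).
    Then x = 9 + 90·3 = 279, valid modulo lcm(90, 14) = 630: x ≡ 279 (mod 630).
Verify: 279 mod 18 = 9, 279 mod 15 = 9, 279 mod 14 = 13.

x ≡ 279 (mod 630).


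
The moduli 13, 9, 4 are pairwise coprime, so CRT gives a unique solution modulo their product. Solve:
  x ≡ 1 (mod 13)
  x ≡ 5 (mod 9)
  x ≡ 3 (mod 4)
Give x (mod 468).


Moduli 13, 9, 4 are pairwise coprime; by CRT there is a unique solution modulo M = 13 · 9 · 4 = 468.
Solve pairwise, accumulating the modulus:
  Start with x ≡ 1 (mod 13).
  Combine with x ≡ 5 (mod 9): since gcd(13, 9) = 1, we get a unique residue mod 117.
    Write x = 1 + 13·t and substitute into x ≡ 5 (mod 9): 13·t ≡ 5 − 1 = 4 (mod 9).
    Reduce coefficients mod 9: 4·t ≡ 4 (mod 9).
    The inverse of 4 mod 9 is 7 (since 4·7 = 28 = 3·9 + 1), so t ≡ 7·4 = 28 ≡ 1 (mod 9).
    Then x = 1 + 13·1 = 14, valid modulo lcm(13, 9) = 117: x ≡ 14 (mod 117).
  Combine with x ≡ 3 (mod 4): since gcd(117, 4) = 1, we get a unique residue mod 468.
    Write x = 14 + 117·t and substitute into x ≡ 3 (mod 4): 117·t ≡ 3 − 14 = -11 (mod 4).
    Reduce coefficients mod 4: 1·t ≡ 1 (mod 4).
    So t ≡ 1 (mod 4).
    Then x = 14 + 117·1 = 131, valid modulo lcm(117, 4) = 468: x ≡ 131 (mod 468).
Verify: 131 mod 13 = 1 ✓, 131 mod 9 = 5 ✓, 131 mod 4 = 3 ✓.

x ≡ 131 (mod 468).


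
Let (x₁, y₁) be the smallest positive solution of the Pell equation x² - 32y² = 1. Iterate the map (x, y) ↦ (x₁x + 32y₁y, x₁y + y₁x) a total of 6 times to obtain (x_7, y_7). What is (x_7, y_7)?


Step 1: Find the fundamental solution (x₁, y₁) of x² - 32y² = 1.
  Expand √32 as a continued fraction. a₀ = ⌊√32⌋ = 5; iterate m_{k+1} = d_k·a_k − m_k, d_{k+1} = (32 − m_{k+1}²)/d_k, a_{k+1} = ⌊(a₀ + m_{k+1})/d_{k+1}⌋ (starting m₀ = 0, d₀ = 1), with convergents p_k = a_k·p_{k-1} + p_{k-2}, q_k = a_k·q_{k-1} + q_{k-2} (p₋₁ = 1, q₋₁ = 0):
  k = 0: a₀ = 5; p₀/q₀ = 5/1; p₀² − 32·q₀² = 25 − 32 = -7.
  k = 1: m = 5, d = 7, a = ⌊(5 + 5)/7⌋ = 1; p/q = (1·5 + 1)/(1·1 + 0) = 6/1; p² − 32·q² = 36 − 32 = 4.
  k = 2: m = 2, d = 4, a = ⌊(5 + 2)/4⌋ = 1; p/q = (1·6 + 5)/(1·1 + 1) = 11/2; p² − 32·q² = 121 − 128 = -7.
  k = 3: m = 2, d = 7, a = ⌊(5 + 2)/7⌋ = 1; p/q = (1·11 + 6)/(1·2 + 1) = 17/3; p² − 32·q² = 289 − 288 = 1.
  The first convergent with p² − 32·q² = 1 gives the fundamental solution (x₁, y₁) = (17, 3).
Step 2: Apply the recurrence (x_{n+1}, y_{n+1}) = (x₁x_n + 32y₁y_n, x₁y_n + y₁x_n) repeatedly.
  From (x_1, y_1) = (17, 3): x_2 = 17·17 + 32·3·3 = 577; y_2 = 17·3 + 3·17 = 102.
  From (x_2, y_2) = (577, 102): x_3 = 17·577 + 32·3·102 = 19601; y_3 = 17·102 + 3·577 = 3465.
  From (x_3, y_3) = (19601, 3465): x_4 = 17·19601 + 32·3·3465 = 665857; y_4 = 17·3465 + 3·19601 = 117708.
  From (x_4, y_4) = (665857, 117708): x_5 = 17·665857 + 32·3·117708 = 22619537; y_5 = 17·117708 + 3·665857 = 3998607.
  From (x_5, y_5) = (22619537, 3998607): x_6 = 17·22619537 + 32·3·3998607 = 768398401; y_6 = 17·3998607 + 3·22619537 = 135834930.
  From (x_6, y_6) = (768398401, 135834930): x_7 = 17·768398401 + 32·3·135834930 = 26102926097; y_7 = 17·135834930 + 3·768398401 = 4614389013.
Step 3: Verify x_7² - 32·y_7² = 681362750825443653409 - 681362750825443653408 = 1 (should be 1). ✓

(x_1, y_1) = (17, 3); (x_7, y_7) = (26102926097, 4614389013).


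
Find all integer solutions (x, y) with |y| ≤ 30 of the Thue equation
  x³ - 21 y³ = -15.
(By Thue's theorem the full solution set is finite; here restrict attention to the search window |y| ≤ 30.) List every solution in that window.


The equation is x³ - 21y³ = -15. For fixed y, x³ = 21·y³ − 15, so a solution requires the RHS to be a perfect cube.
Strategy: iterate y from -30 to 30, compute RHS = 21·y³ − 15, and check whether it is a (positive or negative) perfect cube.
Check small values of y:
  y = 0: RHS = -15 is not a perfect cube.
  y = 1: RHS = 6 is not a perfect cube.
  y = -1: RHS = -36 is not a perfect cube.
  y = 2: RHS = 153 is not a perfect cube.
  y = -2: RHS = -183 is not a perfect cube.
  y = 3: RHS = 552 is not a perfect cube.
  y = -3: RHS = -582 is not a perfect cube.
Continuing the search up to |y| = 30 finds no solutions either.
No (x, y) in the scanned range satisfies the equation.

No integer solutions with |y| ≤ 30.


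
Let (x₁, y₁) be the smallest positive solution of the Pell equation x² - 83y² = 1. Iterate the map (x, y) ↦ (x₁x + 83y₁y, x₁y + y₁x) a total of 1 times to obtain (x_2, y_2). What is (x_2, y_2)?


Step 1: Find the fundamental solution (x₁, y₁) of x² - 83y² = 1.
  Expand √83 as a continued fraction. a₀ = ⌊√83⌋ = 9; iterate m_{k+1} = d_k·a_k − m_k, d_{k+1} = (83 − m_{k+1}²)/d_k, a_{k+1} = ⌊(a₀ + m_{k+1})/d_{k+1}⌋ (starting m₀ = 0, d₀ = 1), with convergents p_k = a_k·p_{k-1} + p_{k-2}, q_k = a_k·q_{k-1} + q_{k-2} (p₋₁ = 1, q₋₁ = 0):
  k = 0: a₀ = 9; p₀/q₀ = 9/1; p₀² − 83·q₀² = 81 − 83 = -2.
  k = 1: m = 9, d = 2, a = ⌊(9 + 9)/2⌋ = 9; p/q = (9·9 + 1)/(9·1 + 0) = 82/9; p² − 83·q² = 6724 − 6723 = 1.
  The first convergent with p² − 83·q² = 1 gives the fundamental solution (x₁, y₁) = (82, 9).
Step 2: Apply the recurrence (x_{n+1}, y_{n+1}) = (x₁x_n + 83y₁y_n, x₁y_n + y₁x_n) repeatedly.
  From (x_1, y_1) = (82, 9): x_2 = 82·82 + 83·9·9 = 13447; y_2 = 82·9 + 9·82 = 1476.
Step 3: Verify x_2² - 83·y_2² = 180821809 - 180821808 = 1 (should be 1). ✓

(x_1, y_1) = (82, 9); (x_2, y_2) = (13447, 1476).


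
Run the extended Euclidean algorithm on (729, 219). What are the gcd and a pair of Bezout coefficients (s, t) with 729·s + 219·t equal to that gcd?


Euclidean algorithm on (729, 219) — divide until remainder is 0:
  729 = 3 · 219 + 72
  219 = 3 · 72 + 3
  72 = 24 · 3 + 0
gcd(729, 219) = 3.
Track Bezout coefficients alongside the remainders: start with r₀ = 729 = a·1 + b·0 (s = 1, t = 0) and r₁ = 219 = a·0 + b·1 (s = 0, t = 1); each new remainder r_{k+1} = r_{k-1} − q_k·r_k inherits s_{k+1} = s_{k-1} − q_k·s_k, t_{k+1} = t_{k-1} − q_k·t_k, so r_k = a·s_k + b·t_k at every step:
  q = 3: r = 72, s = 1 − 3·0 = 1, t = 0 − 3·1 = -3  (check: 729·1 + 219·(-3) = 72)
  q = 3: r = 3, s = 0 − 3·1 = -3, t = 1 − 3·(-3) = 10  (check: 729·(-3) + 219·10 = 3)
The row with r = 3 (the gcd) gives the Bezout coefficients s = -3, t = 10.
Result: 729 · (-3) + 219 · (10) = 3.

gcd(729, 219) = 3; s = -3, t = 10 (check: 729·(-3) + 219·10 = 3).


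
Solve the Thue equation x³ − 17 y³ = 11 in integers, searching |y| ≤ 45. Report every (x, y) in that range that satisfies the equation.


The equation is x³ - 17y³ = 11. For fixed y, x³ = 17·y³ + 11, so a solution requires the RHS to be a perfect cube.
Strategy: iterate y from -45 to 45, compute RHS = 17·y³ + 11, and check whether it is a (positive or negative) perfect cube.
Check small values of y:
  y = 0: RHS = 11 is not a perfect cube.
  y = 1: RHS = 28 is not a perfect cube.
  y = -1: RHS = -6 is not a perfect cube.
  y = 2: RHS = 147 is not a perfect cube.
  y = -2: RHS = -125 = (-5)³ ⇒ x = -5 works.
  y = 3: RHS = 470 is not a perfect cube.
  y = -3: RHS = -448 is not a perfect cube.
Continuing the search up to |y| = 45 finds no further solutions beyond those listed.
Collected solutions: (-5, -2).

Solutions (with |y| ≤ 45): (-5, -2).


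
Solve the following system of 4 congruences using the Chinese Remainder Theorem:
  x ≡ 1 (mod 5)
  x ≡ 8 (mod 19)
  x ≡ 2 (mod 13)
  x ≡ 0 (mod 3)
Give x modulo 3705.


Product of moduli M = 5 · 19 · 13 · 3 = 3705.
Merge one congruence at a time:
  Start: x ≡ 1 (mod 5).
  Combine with x ≡ 8 (mod 19); new modulus lcm = 95.
    Write x = 1 + 5·t and substitute into x ≡ 8 (mod 19): 5·t ≡ 8 − 1 = 7 (mod 19).
    The inverse of 5 mod 19 is 4 (since 5·4 = 20 = 1·19 + 1), so t ≡ 4·7 = 28 ≡ 9 (mod 19).
    Then x = 1 + 5·9 = 46, valid modulo lcm(5, 19) = 95: x ≡ 46 (mod 95).
  Combine with x ≡ 2 (mod 13); new modulus lcm = 1235.
    Write x = 46 + 95·t and substitute into x ≡ 2 (mod 13): 95·t ≡ 2 − 46 = -44 (mod 13).
    Reduce coefficients mod 13: 4·t ≡ 8 (mod 13).
    The inverse of 4 mod 13 is 10 (since 4·10 = 40 = 3·13 + 1), so t ≡ 10·8 = 80 ≡ 2 (mod 13).
    Then x = 46 + 95·2 = 236, valid modulo lcm(95, 13) = 1235: x ≡ 236 (mod 1235).
  Combine with x ≡ 0 (mod 3); new modulus lcm = 3705.
    Write x = 236 + 1235·t and substitute into x ≡ 0 (mod 3): 1235·t ≡ 0 − 236 = -236 (mod 3).
    Reduce coefficients mod 3: 2·t ≡ 1 (mod 3).
    The inverse of 2 mod 3 is 2 (since 2·2 = 4 = 1·3 + 1), so t ≡ 2·1 = 2 ≡ 2 (mod 3).
    Then x = 236 + 1235·2 = 2706, valid modulo lcm(1235, 3) = 3705: x ≡ 2706 (mod 3705).
Verify against each original: 2706 mod 5 = 1, 2706 mod 19 = 8, 2706 mod 13 = 2, 2706 mod 3 = 0.

x ≡ 2706 (mod 3705).
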